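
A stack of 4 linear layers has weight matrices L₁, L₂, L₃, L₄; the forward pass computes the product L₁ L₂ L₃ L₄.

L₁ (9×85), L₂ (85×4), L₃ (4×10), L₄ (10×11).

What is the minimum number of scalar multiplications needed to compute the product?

Adjacent pairs: L₁L₂ = 9·85·4 = 3060; L₂L₃ = 85·4·10 = 3400; L₃L₄ = 4·10·11 = 440.
Length 3: L₁..L₃: k=1: 0+3400+9·85·10=11050; k=2: 3060+0+9·4·10=3420 → min 3420 | L₂..L₄: k=2: 0+440+85·4·11=4180; k=3: 3400+0+85·10·11=12750 → min 4180.
Length 4: L₁..L₄: k=1: 0+4180+9·85·11=12595; k=2: 3060+440+9·4·11=3896; k=3: 3420+0+9·10·11=4410 → min 3896.
Optimal order: ((L₁ L₂) (L₃ L₄)) with cost 3896.

3896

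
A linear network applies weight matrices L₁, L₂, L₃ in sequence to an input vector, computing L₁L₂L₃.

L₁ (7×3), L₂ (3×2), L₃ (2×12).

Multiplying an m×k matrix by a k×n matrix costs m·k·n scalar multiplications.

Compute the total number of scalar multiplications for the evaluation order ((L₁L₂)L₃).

(L₁L₂): 7×3 by 3×2 → 7×2, cost 7·3·2 = 42
((L₁L₂)L₃): 7×2 by 2×12 → 7×12, cost 7·2·12 = 168; cumulative 210
Total: 210 scalar multiplications.

210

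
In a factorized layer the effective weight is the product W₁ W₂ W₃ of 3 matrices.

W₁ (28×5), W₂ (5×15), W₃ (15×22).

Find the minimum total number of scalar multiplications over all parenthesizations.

4730

Order (W₁ (W₂ W₃)): (W₂ W₃): 5×15 by 15×22 → 5×22, cost 5·15·22 = 1650; (W₁ (W₂ W₃)): 28×5 by 5×22 → 28×22, cost 28·5·22 = 3080; cumulative 4730. Total 4730.
Order ((W₁ W₂) W₃): (W₁ W₂): 28×5 by 5×15 → 28×15, cost 28·5·15 = 2100; ((W₁ W₂) W₃): 28×15 by 15×22 → 28×22, cost 28·15·22 = 9240; cumulative 11340. Total 11340.
Minimum: 4730.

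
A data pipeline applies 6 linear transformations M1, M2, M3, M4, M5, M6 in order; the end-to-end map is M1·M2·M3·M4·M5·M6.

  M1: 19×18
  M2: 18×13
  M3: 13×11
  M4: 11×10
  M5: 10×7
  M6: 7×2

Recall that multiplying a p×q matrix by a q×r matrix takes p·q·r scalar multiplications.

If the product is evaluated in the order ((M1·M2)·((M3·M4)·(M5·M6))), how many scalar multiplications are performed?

(M1·M2): 19×18 by 18×13 → 19×13, cost 19·18·13 = 4446
(M3·M4): 13×11 by 11×10 → 13×10, cost 13·11·10 = 1430
(M5·M6): 10×7 by 7×2 → 10×2, cost 10·7·2 = 140
((M3·M4)·(M5·M6)): 13×10 by 10×2 → 13×2, cost 13·10·2 = 260; cumulative 1830
((M1·M2)·((M3·M4)·(M5·M6))): 19×13 by 13×2 → 19×2, cost 19·13·2 = 494; cumulative 6770
Total: 6770 scalar multiplications.

6770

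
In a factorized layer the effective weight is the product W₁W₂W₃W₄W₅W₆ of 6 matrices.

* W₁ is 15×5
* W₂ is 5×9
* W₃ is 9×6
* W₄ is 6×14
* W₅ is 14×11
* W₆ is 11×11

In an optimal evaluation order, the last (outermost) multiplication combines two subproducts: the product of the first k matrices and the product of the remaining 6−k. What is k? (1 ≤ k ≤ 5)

Adjacent pairs: W₁W₂ = 15·5·9 = 675; W₂W₃ = 5·9·6 = 270; W₃W₄ = 9·6·14 = 756; W₄W₅ = 6·14·11 = 924; W₅W₆ = 14·11·11 = 1694.
Length 3: W₁..W₃: k=1: 0+270+15·5·6=720; k=2: 675+0+15·9·6=1485 → min 720 | W₂..W₄: k=2: 0+756+5·9·14=1386; k=3: 270+0+5·6·14=690 → min 690 | W₃..W₅: k=3: 0+924+9·6·11=1518; k=4: 756+0+9·14·11=2142 → min 1518 | W₄..W₆: k=4: 0+1694+6·14·11=2618; k=5: 924+0+6·11·11=1650 → min 1650.
Length 4: W₁..W₄: k=1: 0+690+15·5·14=1740; k=2: 675+756+15·9·14=3321; k=3: 720+0+15·6·14=1980 → min 1740 | W₂..W₅: k=2: 0+1518+5·9·11=2013; k=3: 270+924+5·6·11=1524; k=4: 690+0+5·14·11=1460 → min 1460 | W₃..W₆: k=3: 0+1650+9·6·11=2244; k=4: 756+1694+9·14·11=3836; k=5: 1518+0+9·11·11=2607 → min 2244.
Length 5: W₁..W₅: k=1: 0+1460+15·5·11=2285; k=2: 675+1518+15·9·11=3678; k=3: 720+924+15·6·11=2634; k=4: 1740+0+15·14·11=4050 → min 2285 | W₂..W₆: k=2: 0+2244+5·9·11=2739; k=3: 270+1650+5·6·11=2250; k=4: 690+1694+5·14·11=3154; k=5: 1460+0+5·11·11=2065 → min 2065.
Top-level splits: k=1: (W₁..W₁)·(W₂..W₆) → 0+2065+15·5·11 = 2890; k=2: (W₁..W₂)·(W₃..W₆) → 675+2244+15·9·11 = 4404; k=3: (W₁..W₃)·(W₄..W₆) → 720+1650+15·6·11 = 3360; k=4: (W₁..W₄)·(W₅..W₆) → 1740+1694+15·14·11 = 5744; k=5: (W₁..W₅)·(W₆..W₆) → 2285+0+15·11·11 = 4100.
Best split is after W₁, i.e. k = 1.

1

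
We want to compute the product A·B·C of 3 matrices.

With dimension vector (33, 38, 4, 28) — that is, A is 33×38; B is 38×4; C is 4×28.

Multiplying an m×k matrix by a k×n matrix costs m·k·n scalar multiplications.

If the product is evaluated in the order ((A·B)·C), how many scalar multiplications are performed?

(A·B): 33×38 by 38×4 → 33×4, cost 33·38·4 = 5016
((A·B)·C): 33×4 by 4×28 → 33×28, cost 33·4·28 = 3696; cumulative 8712
Total: 8712 scalar multiplications.

8712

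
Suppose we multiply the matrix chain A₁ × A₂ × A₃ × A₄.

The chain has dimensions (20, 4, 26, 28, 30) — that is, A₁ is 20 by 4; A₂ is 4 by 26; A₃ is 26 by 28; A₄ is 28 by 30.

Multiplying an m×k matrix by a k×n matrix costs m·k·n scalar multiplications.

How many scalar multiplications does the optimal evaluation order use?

Adjacent pairs: A₁A₂ = 20·4·26 = 2080; A₂A₃ = 4·26·28 = 2912; A₃A₄ = 26·28·30 = 21840.
Length 3: A₁..A₃: k=1: 0+2912+20·4·28=5152; k=2: 2080+0+20·26·28=16640 → min 5152 | A₂..A₄: k=2: 0+21840+4·26·30=24960; k=3: 2912+0+4·28·30=6272 → min 6272.
Length 4: A₁..A₄: k=1: 0+6272+20·4·30=8672; k=2: 2080+21840+20·26·30=39520; k=3: 5152+0+20·28·30=21952 → min 8672.
Optimal order: (A₁ × ((A₂ × A₃) × A₄)) with cost 8672.

8672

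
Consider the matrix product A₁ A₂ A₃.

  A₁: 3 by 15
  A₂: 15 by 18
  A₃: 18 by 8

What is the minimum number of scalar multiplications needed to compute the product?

1242

Order (A₁ (A₂ A₃)): (A₂ A₃): 15×18 by 18×8 → 15×8, cost 15·18·8 = 2160; (A₁ (A₂ A₃)): 3×15 by 15×8 → 3×8, cost 3·15·8 = 360; cumulative 2520. Total 2520.
Order ((A₁ A₂) A₃): (A₁ A₂): 3×15 by 15×18 → 3×18, cost 3·15·18 = 810; ((A₁ A₂) A₃): 3×18 by 18×8 → 3×8, cost 3·18·8 = 432; cumulative 1242. Total 1242.
Minimum: 1242.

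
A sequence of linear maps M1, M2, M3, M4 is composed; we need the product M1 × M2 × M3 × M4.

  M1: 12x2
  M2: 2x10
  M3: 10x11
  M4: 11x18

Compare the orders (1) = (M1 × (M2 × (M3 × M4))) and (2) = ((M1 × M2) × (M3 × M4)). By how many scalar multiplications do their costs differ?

Order (1) = (M1 × (M2 × (M3 × M4))): (M3 × M4): 10×11 by 11×18 → 10×18, cost 10·11·18 = 1980; (M2 × (M3 × M4)): 2×10 by 10×18 → 2×18, cost 2·10·18 = 360; cumulative 2340; (M1 × (M2 × (M3 × M4))): 12×2 by 2×18 → 12×18, cost 12·2·18 = 432; cumulative 2772. Total 2772.
Order (2) = ((M1 × M2) × (M3 × M4)): (M1 × M2): 12×2 by 2×10 → 12×10, cost 12·2·10 = 240; (M3 × M4): 10×11 by 11×18 → 10×18, cost 10·11·18 = 1980; ((M1 × M2) × (M3 × M4)): 12×10 by 10×18 → 12×18, cost 12·10·18 = 2160; cumulative 4380. Total 4380.
Difference: |2772 − 4380| = 1608.

1608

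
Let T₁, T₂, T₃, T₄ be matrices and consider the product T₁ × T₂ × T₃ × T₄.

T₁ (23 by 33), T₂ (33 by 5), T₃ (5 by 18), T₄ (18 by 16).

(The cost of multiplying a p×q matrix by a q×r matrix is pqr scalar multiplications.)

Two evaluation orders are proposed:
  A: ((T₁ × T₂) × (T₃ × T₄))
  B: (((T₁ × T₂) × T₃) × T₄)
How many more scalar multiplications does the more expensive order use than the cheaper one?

5414

Order A = ((T₁ × T₂) × (T₃ × T₄)): (T₁ × T₂): 23×33 by 33×5 → 23×5, cost 23·33·5 = 3795; (T₃ × T₄): 5×18 by 18×16 → 5×16, cost 5·18·16 = 1440; ((T₁ × T₂) × (T₃ × T₄)): 23×5 by 5×16 → 23×16, cost 23·5·16 = 1840; cumulative 7075. Total 7075.
Order B = (((T₁ × T₂) × T₃) × T₄): (T₁ × T₂): 23×33 by 33×5 → 23×5, cost 23·33·5 = 3795; ((T₁ × T₂) × T₃): 23×5 by 5×18 → 23×18, cost 23·5·18 = 2070; cumulative 5865; (((T₁ × T₂) × T₃) × T₄): 23×18 by 18×16 → 23×16, cost 23·18·16 = 6624; cumulative 12489. Total 12489.
Difference: |7075 − 12489| = 5414.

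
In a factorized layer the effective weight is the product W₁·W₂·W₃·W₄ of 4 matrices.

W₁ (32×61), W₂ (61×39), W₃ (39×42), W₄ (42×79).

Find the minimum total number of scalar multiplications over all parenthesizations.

234720

Adjacent pairs: W₁W₂ = 32·61·39 = 76128; W₂W₃ = 61·39·42 = 99918; W₃W₄ = 39·42·79 = 129402.
Length 3: W₁..W₃: k=1: 0+99918+32·61·42=181902; k=2: 76128+0+32·39·42=128544 → min 128544 | W₂..W₄: k=2: 0+129402+61·39·79=317343; k=3: 99918+0+61·42·79=302316 → min 302316.
Length 4: W₁..W₄: k=1: 0+302316+32·61·79=456524; k=2: 76128+129402+32·39·79=304122; k=3: 128544+0+32·42·79=234720 → min 234720.
Optimal order: (((W₁·W₂)·W₃)·W₄) with cost 234720.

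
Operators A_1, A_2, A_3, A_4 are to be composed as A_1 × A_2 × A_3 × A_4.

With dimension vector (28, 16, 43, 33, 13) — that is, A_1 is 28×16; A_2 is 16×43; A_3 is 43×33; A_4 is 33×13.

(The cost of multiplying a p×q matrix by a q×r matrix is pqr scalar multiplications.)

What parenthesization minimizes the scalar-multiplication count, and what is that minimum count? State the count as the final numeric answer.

33215

Adjacent pairs: A_1A_2 = 28·16·43 = 19264; A_2A_3 = 16·43·33 = 22704; A_3A_4 = 43·33·13 = 18447.
Length 3: A_1..A_3: k=1: 0+22704+28·16·33=37488; k=2: 19264+0+28·43·33=58996 → min 37488 | A_2..A_4: k=2: 0+18447+16·43·13=27391; k=3: 22704+0+16·33·13=29568 → min 27391.
Length 4: A_1..A_4: k=1: 0+27391+28·16·13=33215; k=2: 19264+18447+28·43·13=53363; k=3: 37488+0+28·33·13=49500 → min 33215.
Optimal parenthesization: (A_1 × (A_2 × (A_3 × A_4))) with cost 33215.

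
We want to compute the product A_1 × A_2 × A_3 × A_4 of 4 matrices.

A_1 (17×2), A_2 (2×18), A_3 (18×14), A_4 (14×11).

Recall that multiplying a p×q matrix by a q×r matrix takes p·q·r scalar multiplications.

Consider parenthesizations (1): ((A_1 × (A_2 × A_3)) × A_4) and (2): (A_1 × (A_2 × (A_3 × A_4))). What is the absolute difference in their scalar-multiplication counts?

56

Order (1) = ((A_1 × (A_2 × A_3)) × A_4): (A_2 × A_3): 2×18 by 18×14 → 2×14, cost 2·18·14 = 504; (A_1 × (A_2 × A_3)): 17×2 by 2×14 → 17×14, cost 17·2·14 = 476; cumulative 980; ((A_1 × (A_2 × A_3)) × A_4): 17×14 by 14×11 → 17×11, cost 17·14·11 = 2618; cumulative 3598. Total 3598.
Order (2) = (A_1 × (A_2 × (A_3 × A_4))): (A_3 × A_4): 18×14 by 14×11 → 18×11, cost 18·14·11 = 2772; (A_2 × (A_3 × A_4)): 2×18 by 18×11 → 2×11, cost 2·18·11 = 396; cumulative 3168; (A_1 × (A_2 × (A_3 × A_4))): 17×2 by 2×11 → 17×11, cost 17·2·11 = 374; cumulative 3542. Total 3542.
Difference: |3598 − 3542| = 56.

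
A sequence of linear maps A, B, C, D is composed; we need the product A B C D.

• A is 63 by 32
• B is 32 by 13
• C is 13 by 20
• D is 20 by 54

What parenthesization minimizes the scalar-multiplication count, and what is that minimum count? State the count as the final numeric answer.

84474

Adjacent pairs: AB = 63·32·13 = 26208; BC = 32·13·20 = 8320; CD = 13·20·54 = 14040.
Length 3: A..C: k=1: 0+8320+63·32·20=48640; k=2: 26208+0+63·13·20=42588 → min 42588 | B..D: k=2: 0+14040+32·13·54=36504; k=3: 8320+0+32·20·54=42880 → min 36504.
Length 4: A..D: k=1: 0+36504+63·32·54=145368; k=2: 26208+14040+63·13·54=84474; k=3: 42588+0+63·20·54=110628 → min 84474.
Optimal parenthesization: ((A B) (C D)) with cost 84474.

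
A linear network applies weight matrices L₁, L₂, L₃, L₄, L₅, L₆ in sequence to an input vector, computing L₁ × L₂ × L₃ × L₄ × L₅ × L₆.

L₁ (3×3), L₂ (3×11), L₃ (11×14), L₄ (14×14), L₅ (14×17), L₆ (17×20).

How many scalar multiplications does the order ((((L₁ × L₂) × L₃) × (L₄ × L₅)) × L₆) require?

(L₁ × L₂): 3×3 by 3×11 → 3×11, cost 3·3·11 = 99
((L₁ × L₂) × L₃): 3×11 by 11×14 → 3×14, cost 3·11·14 = 462; cumulative 561
(L₄ × L₅): 14×14 by 14×17 → 14×17, cost 14·14·17 = 3332
(((L₁ × L₂) × L₃) × (L₄ × L₅)): 3×14 by 14×17 → 3×17, cost 3·14·17 = 714; cumulative 4607
((((L₁ × L₂) × L₃) × (L₄ × L₅)) × L₆): 3×17 by 17×20 → 3×20, cost 3·17·20 = 1020; cumulative 5627
Total: 5627 scalar multiplications.

5627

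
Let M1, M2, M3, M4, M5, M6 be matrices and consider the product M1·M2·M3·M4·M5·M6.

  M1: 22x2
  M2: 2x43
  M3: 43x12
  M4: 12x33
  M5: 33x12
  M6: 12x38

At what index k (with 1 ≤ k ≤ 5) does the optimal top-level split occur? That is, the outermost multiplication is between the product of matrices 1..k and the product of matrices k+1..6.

1

Adjacent pairs: M1M2 = 22·2·43 = 1892; M2M3 = 2·43·12 = 1032; M3M4 = 43·12·33 = 17028; M4M5 = 12·33·12 = 4752; M5M6 = 33·12·38 = 15048.
Length 3: M1..M3: k=1: 0+1032+22·2·12=1560; k=2: 1892+0+22·43·12=13244 → min 1560 | M2..M4: k=2: 0+17028+2·43·33=19866; k=3: 1032+0+2·12·33=1824 → min 1824 | M3..M5: k=3: 0+4752+43·12·12=10944; k=4: 17028+0+43·33·12=34056 → min 10944 | M4..M6: k=4: 0+15048+12·33·38=30096; k=5: 4752+0+12·12·38=10224 → min 10224.
Length 4: M1..M4: k=1: 0+1824+22·2·33=3276; k=2: 1892+17028+22·43·33=50138; k=3: 1560+0+22·12·33=10272 → min 3276 | M2..M5: k=2: 0+10944+2·43·12=11976; k=3: 1032+4752+2·12·12=6072; k=4: 1824+0+2·33·12=2616 → min 2616 | M3..M6: k=3: 0+10224+43·12·38=29832; k=4: 17028+15048+43·33·38=85998; k=5: 10944+0+43·12·38=30552 → min 29832.
Length 5: M1..M5: k=1: 0+2616+22·2·12=3144; k=2: 1892+10944+22·43·12=24188; k=3: 1560+4752+22·12·12=9480; k=4: 3276+0+22·33·12=11988 → min 3144 | M2..M6: k=2: 0+29832+2·43·38=33100; k=3: 1032+10224+2·12·38=12168; k=4: 1824+15048+2·33·38=19380; k=5: 2616+0+2·12·38=3528 → min 3528.
Top-level splits: k=1: (M1..M1)·(M2..M6) → 0+3528+22·2·38 = 5200; k=2: (M1..M2)·(M3..M6) → 1892+29832+22·43·38 = 67672; k=3: (M1..M3)·(M4..M6) → 1560+10224+22·12·38 = 21816; k=4: (M1..M4)·(M5..M6) → 3276+15048+22·33·38 = 45912; k=5: (M1..M5)·(M6..M6) → 3144+0+22·12·38 = 13176.
Best split is after M1, i.e. k = 1.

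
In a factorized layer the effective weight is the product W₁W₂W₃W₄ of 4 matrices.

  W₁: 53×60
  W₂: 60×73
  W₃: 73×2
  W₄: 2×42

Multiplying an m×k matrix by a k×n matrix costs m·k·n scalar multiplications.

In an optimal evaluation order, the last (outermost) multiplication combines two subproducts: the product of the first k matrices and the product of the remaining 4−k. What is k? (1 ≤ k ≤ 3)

Adjacent pairs: W₁W₂ = 53·60·73 = 232140; W₂W₃ = 60·73·2 = 8760; W₃W₄ = 73·2·42 = 6132.
Length 3: W₁..W₃: k=1: 0+8760+53·60·2=15120; k=2: 232140+0+53·73·2=239878 → min 15120 | W₂..W₄: k=2: 0+6132+60·73·42=190092; k=3: 8760+0+60·2·42=13800 → min 13800.
Top-level splits: k=1: (W₁..W₁)·(W₂..W₄) → 0+13800+53·60·42 = 147360; k=2: (W₁..W₂)·(W₃..W₄) → 232140+6132+53·73·42 = 400770; k=3: (W₁..W₃)·(W₄..W₄) → 15120+0+53·2·42 = 19572.
Best split is after W₃, i.e. k = 3.

3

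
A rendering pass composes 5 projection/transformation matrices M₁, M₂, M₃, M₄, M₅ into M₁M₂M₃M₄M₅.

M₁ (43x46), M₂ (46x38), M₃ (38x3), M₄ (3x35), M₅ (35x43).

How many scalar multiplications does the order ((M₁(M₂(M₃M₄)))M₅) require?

199115

(M₃M₄): 38×3 by 3×35 → 38×35, cost 38·3·35 = 3990
(M₂(M₃M₄)): 46×38 by 38×35 → 46×35, cost 46·38·35 = 61180; cumulative 65170
(M₁(M₂(M₃M₄))): 43×46 by 46×35 → 43×35, cost 43·46·35 = 69230; cumulative 134400
((M₁(M₂(M₃M₄)))M₅): 43×35 by 35×43 → 43×43, cost 43·35·43 = 64715; cumulative 199115
Total: 199115 scalar multiplications.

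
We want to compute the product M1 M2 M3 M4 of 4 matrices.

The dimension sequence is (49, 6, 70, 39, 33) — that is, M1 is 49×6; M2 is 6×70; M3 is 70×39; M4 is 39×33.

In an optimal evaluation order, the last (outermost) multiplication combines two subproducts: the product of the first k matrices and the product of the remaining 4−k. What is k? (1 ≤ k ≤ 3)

1

Adjacent pairs: M1M2 = 49·6·70 = 20580; M2M3 = 6·70·39 = 16380; M3M4 = 70·39·33 = 90090.
Length 3: M1..M3: k=1: 0+16380+49·6·39=27846; k=2: 20580+0+49·70·39=154350 → min 27846 | M2..M4: k=2: 0+90090+6·70·33=103950; k=3: 16380+0+6·39·33=24102 → min 24102.
Top-level splits: k=1: (M1..M1)·(M2..M4) → 0+24102+49·6·33 = 33804; k=2: (M1..M2)·(M3..M4) → 20580+90090+49·70·33 = 223860; k=3: (M1..M3)·(M4..M4) → 27846+0+49·39·33 = 90909.
Best split is after M1, i.e. k = 1.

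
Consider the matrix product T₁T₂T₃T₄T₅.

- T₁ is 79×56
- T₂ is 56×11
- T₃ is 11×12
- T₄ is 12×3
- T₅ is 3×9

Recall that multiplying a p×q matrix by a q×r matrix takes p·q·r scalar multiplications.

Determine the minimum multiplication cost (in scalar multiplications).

17649

Adjacent pairs: T₁T₂ = 79·56·11 = 48664; T₂T₃ = 56·11·12 = 7392; T₃T₄ = 11·12·3 = 396; T₄T₅ = 12·3·9 = 324.
Length 3: T₁..T₃: k=1: 0+7392+79·56·12=60480; k=2: 48664+0+79·11·12=59092 → min 59092 | T₂..T₄: k=2: 0+396+56·11·3=2244; k=3: 7392+0+56·12·3=9408 → min 2244 | T₃..T₅: k=3: 0+324+11·12·9=1512; k=4: 396+0+11·3·9=693 → min 693.
Length 4: T₁..T₄: k=1: 0+2244+79·56·3=15516; k=2: 48664+396+79·11·3=51667; k=3: 59092+0+79·12·3=61936 → min 15516 | T₂..T₅: k=2: 0+693+56·11·9=6237; k=3: 7392+324+56·12·9=13764; k=4: 2244+0+56·3·9=3756 → min 3756.
Length 5: T₁..T₅: k=1: 0+3756+79·56·9=43572; k=2: 48664+693+79·11·9=57178; k=3: 59092+324+79·12·9=67948; k=4: 15516+0+79·3·9=17649 → min 17649.
Optimal order: ((T₁(T₂(T₃T₄)))T₅) with cost 17649.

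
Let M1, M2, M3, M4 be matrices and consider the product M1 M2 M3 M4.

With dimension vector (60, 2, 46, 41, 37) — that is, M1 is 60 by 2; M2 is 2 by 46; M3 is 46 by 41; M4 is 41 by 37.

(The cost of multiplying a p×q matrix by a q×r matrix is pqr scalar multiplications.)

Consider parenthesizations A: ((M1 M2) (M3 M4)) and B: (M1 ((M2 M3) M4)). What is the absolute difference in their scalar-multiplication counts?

166176

Order A = ((M1 M2) (M3 M4)): (M1 M2): 60×2 by 2×46 → 60×46, cost 60·2·46 = 5520; (M3 M4): 46×41 by 41×37 → 46×37, cost 46·41·37 = 69782; ((M1 M2) (M3 M4)): 60×46 by 46×37 → 60×37, cost 60·46·37 = 102120; cumulative 177422. Total 177422.
Order B = (M1 ((M2 M3) M4)): (M2 M3): 2×46 by 46×41 → 2×41, cost 2·46·41 = 3772; ((M2 M3) M4): 2×41 by 41×37 → 2×37, cost 2·41·37 = 3034; cumulative 6806; (M1 ((M2 M3) M4)): 60×2 by 2×37 → 60×37, cost 60·2·37 = 4440; cumulative 11246. Total 11246.
Difference: |177422 − 11246| = 166176.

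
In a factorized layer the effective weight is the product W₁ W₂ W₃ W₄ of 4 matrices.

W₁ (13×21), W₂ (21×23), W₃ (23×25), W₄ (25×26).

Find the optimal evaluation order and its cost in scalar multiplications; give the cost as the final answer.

22204

Adjacent pairs: W₁W₂ = 13·21·23 = 6279; W₂W₃ = 21·23·25 = 12075; W₃W₄ = 23·25·26 = 14950.
Length 3: W₁..W₃: k=1: 0+12075+13·21·25=18900; k=2: 6279+0+13·23·25=13754 → min 13754 | W₂..W₄: k=2: 0+14950+21·23·26=27508; k=3: 12075+0+21·25·26=25725 → min 25725.
Length 4: W₁..W₄: k=1: 0+25725+13·21·26=32823; k=2: 6279+14950+13·23·26=29003; k=3: 13754+0+13·25·26=22204 → min 22204.
Optimal parenthesization: (((W₁ W₂) W₃) W₄) with cost 22204.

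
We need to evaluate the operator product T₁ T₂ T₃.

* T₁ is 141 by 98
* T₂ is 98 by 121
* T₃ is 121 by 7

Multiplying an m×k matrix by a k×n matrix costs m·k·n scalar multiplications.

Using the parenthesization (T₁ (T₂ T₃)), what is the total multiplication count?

179732

(T₂ T₃): 98×121 by 121×7 → 98×7, cost 98·121·7 = 83006
(T₁ (T₂ T₃)): 141×98 by 98×7 → 141×7, cost 141·98·7 = 96726; cumulative 179732
Total: 179732 scalar multiplications.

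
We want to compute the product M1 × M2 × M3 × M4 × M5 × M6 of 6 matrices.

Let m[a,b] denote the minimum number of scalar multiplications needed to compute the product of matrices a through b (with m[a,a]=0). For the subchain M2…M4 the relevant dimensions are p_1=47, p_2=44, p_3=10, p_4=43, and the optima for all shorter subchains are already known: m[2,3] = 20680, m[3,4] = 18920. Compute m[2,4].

m[2,4] = min over k∈[2,3] of m[2,k]+m[k+1,4]+p_{1}·p_k·p_{4}.
k=2: 0 + 18920 + 47·44·43 = 107844; k=3: 20680 + 0 + 47·10·43 = 40890.
Minimum: 40890 at k=3.

40890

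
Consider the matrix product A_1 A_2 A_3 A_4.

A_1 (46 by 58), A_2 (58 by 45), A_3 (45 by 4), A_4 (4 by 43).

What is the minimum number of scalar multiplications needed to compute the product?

Adjacent pairs: A_1A_2 = 46·58·45 = 120060; A_2A_3 = 58·45·4 = 10440; A_3A_4 = 45·4·43 = 7740.
Length 3: A_1..A_3: k=1: 0+10440+46·58·4=21112; k=2: 120060+0+46·45·4=128340 → min 21112 | A_2..A_4: k=2: 0+7740+58·45·43=119970; k=3: 10440+0+58·4·43=20416 → min 20416.
Length 4: A_1..A_4: k=1: 0+20416+46·58·43=135140; k=2: 120060+7740+46·45·43=216810; k=3: 21112+0+46·4·43=29024 → min 29024.
Optimal order: ((A_1 (A_2 A_3)) A_4) with cost 29024.

29024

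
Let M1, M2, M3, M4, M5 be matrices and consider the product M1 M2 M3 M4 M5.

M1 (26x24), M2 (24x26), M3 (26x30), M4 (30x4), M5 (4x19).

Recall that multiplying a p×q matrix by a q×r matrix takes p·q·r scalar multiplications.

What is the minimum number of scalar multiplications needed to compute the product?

10088

Adjacent pairs: M1M2 = 26·24·26 = 16224; M2M3 = 24·26·30 = 18720; M3M4 = 26·30·4 = 3120; M4M5 = 30·4·19 = 2280.
Length 3: M1..M3: k=1: 0+18720+26·24·30=37440; k=2: 16224+0+26·26·30=36504 → min 36504 | M2..M4: k=2: 0+3120+24·26·4=5616; k=3: 18720+0+24·30·4=21600 → min 5616 | M3..M5: k=3: 0+2280+26·30·19=17100; k=4: 3120+0+26·4·19=5096 → min 5096.
Length 4: M1..M4: k=1: 0+5616+26·24·4=8112; k=2: 16224+3120+26·26·4=22048; k=3: 36504+0+26·30·4=39624 → min 8112 | M2..M5: k=2: 0+5096+24·26·19=16952; k=3: 18720+2280+24·30·19=34680; k=4: 5616+0+24·4·19=7440 → min 7440.
Length 5: M1..M5: k=1: 0+7440+26·24·19=19296; k=2: 16224+5096+26·26·19=34164; k=3: 36504+2280+26·30·19=53604; k=4: 8112+0+26·4·19=10088 → min 10088.
Optimal order: ((M1 (M2 (M3 M4))) M5) with cost 10088.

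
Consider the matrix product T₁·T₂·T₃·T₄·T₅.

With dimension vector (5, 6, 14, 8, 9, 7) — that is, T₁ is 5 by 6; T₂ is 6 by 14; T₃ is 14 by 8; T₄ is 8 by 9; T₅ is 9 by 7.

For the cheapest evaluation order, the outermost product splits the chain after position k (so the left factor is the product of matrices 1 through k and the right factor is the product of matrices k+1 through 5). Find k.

4

Adjacent pairs: T₁T₂ = 5·6·14 = 420; T₂T₃ = 6·14·8 = 672; T₃T₄ = 14·8·9 = 1008; T₄T₅ = 8·9·7 = 504.
Length 3: T₁..T₃: k=1: 0+672+5·6·8=912; k=2: 420+0+5·14·8=980 → min 912 | T₂..T₄: k=2: 0+1008+6·14·9=1764; k=3: 672+0+6·8·9=1104 → min 1104 | T₃..T₅: k=3: 0+504+14·8·7=1288; k=4: 1008+0+14·9·7=1890 → min 1288.
Length 4: T₁..T₄: k=1: 0+1104+5·6·9=1374; k=2: 420+1008+5·14·9=2058; k=3: 912+0+5·8·9=1272 → min 1272 | T₂..T₅: k=2: 0+1288+6·14·7=1876; k=3: 672+504+6·8·7=1512; k=4: 1104+0+6·9·7=1482 → min 1482.
Top-level splits: k=1: (T₁..T₁)·(T₂..T₅) → 0+1482+5·6·7 = 1692; k=2: (T₁..T₂)·(T₃..T₅) → 420+1288+5·14·7 = 2198; k=3: (T₁..T₃)·(T₄..T₅) → 912+504+5·8·7 = 1696; k=4: (T₁..T₄)·(T₅..T₅) → 1272+0+5·9·7 = 1587.
Best split is after T₄, i.e. k = 4.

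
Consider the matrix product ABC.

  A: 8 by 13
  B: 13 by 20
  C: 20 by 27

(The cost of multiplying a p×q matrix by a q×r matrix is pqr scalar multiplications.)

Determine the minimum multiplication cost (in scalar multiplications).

Order (A(BC)): (BC): 13×20 by 20×27 → 13×27, cost 13·20·27 = 7020; (A(BC)): 8×13 by 13×27 → 8×27, cost 8·13·27 = 2808; cumulative 9828. Total 9828.
Order ((AB)C): (AB): 8×13 by 13×20 → 8×20, cost 8·13·20 = 2080; ((AB)C): 8×20 by 20×27 → 8×27, cost 8·20·27 = 4320; cumulative 6400. Total 6400.
Minimum: 6400.

6400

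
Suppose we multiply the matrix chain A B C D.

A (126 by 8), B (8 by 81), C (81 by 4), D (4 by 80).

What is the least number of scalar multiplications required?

46944

Adjacent pairs: AB = 126·8·81 = 81648; BC = 8·81·4 = 2592; CD = 81·4·80 = 25920.
Length 3: A..C: k=1: 0+2592+126·8·4=6624; k=2: 81648+0+126·81·4=122472 → min 6624 | B..D: k=2: 0+25920+8·81·80=77760; k=3: 2592+0+8·4·80=5152 → min 5152.
Length 4: A..D: k=1: 0+5152+126·8·80=85792; k=2: 81648+25920+126·81·80=924048; k=3: 6624+0+126·4·80=46944 → min 46944.
Optimal order: ((A (B C)) D) with cost 46944.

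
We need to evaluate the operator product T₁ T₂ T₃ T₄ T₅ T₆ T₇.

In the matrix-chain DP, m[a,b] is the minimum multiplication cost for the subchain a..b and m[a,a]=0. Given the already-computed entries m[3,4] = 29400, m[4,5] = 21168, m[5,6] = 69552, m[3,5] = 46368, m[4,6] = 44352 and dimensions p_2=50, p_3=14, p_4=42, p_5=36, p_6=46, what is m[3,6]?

m[3,6] = min over k∈[3,5] of m[3,k]+m[k+1,6]+p_{2}·p_k·p_{6}.
k=3: 0 + 44352 + 50·14·46 = 76552; k=4: 29400 + 69552 + 50·42·46 = 195552; k=5: 46368 + 0 + 50·36·46 = 129168.
Minimum: 76552 at k=3.

76552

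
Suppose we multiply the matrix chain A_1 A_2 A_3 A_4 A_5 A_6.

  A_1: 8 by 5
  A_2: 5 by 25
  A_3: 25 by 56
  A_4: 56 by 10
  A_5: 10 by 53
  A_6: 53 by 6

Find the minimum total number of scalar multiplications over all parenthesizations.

13520

Adjacent pairs: A_1A_2 = 8·5·25 = 1000; A_2A_3 = 5·25·56 = 7000; A_3A_4 = 25·56·10 = 14000; A_4A_5 = 56·10·53 = 29680; A_5A_6 = 10·53·6 = 3180.
Length 3: A_1..A_3: k=1: 0+7000+8·5·56=9240; k=2: 1000+0+8·25·56=12200 → min 9240 | A_2..A_4: k=2: 0+14000+5·25·10=15250; k=3: 7000+0+5·56·10=9800 → min 9800 | A_3..A_5: k=3: 0+29680+25·56·53=103880; k=4: 14000+0+25·10·53=27250 → min 27250 | A_4..A_6: k=4: 0+3180+56·10·6=6540; k=5: 29680+0+56·53·6=47488 → min 6540.
Length 4: A_1..A_4: k=1: 0+9800+8·5·10=10200; k=2: 1000+14000+8·25·10=17000; k=3: 9240+0+8·56·10=13720 → min 10200 | A_2..A_5: k=2: 0+27250+5·25·53=33875; k=3: 7000+29680+5·56·53=51520; k=4: 9800+0+5·10·53=12450 → min 12450 | A_3..A_6: k=3: 0+6540+25·56·6=14940; k=4: 14000+3180+25·10·6=18680; k=5: 27250+0+25·53·6=35200 → min 14940.
Length 5: A_1..A_5: k=1: 0+12450+8·5·53=14570; k=2: 1000+27250+8·25·53=38850; k=3: 9240+29680+8·56·53=62664; k=4: 10200+0+8·10·53=14440 → min 14440 | A_2..A_6: k=2: 0+14940+5·25·6=15690; k=3: 7000+6540+5·56·6=15220; k=4: 9800+3180+5·10·6=13280; k=5: 12450+0+5·53·6=14040 → min 13280.
Length 6: A_1..A_6: k=1: 0+13280+8·5·6=13520; k=2: 1000+14940+8·25·6=17140; k=3: 9240+6540+8·56·6=18468; k=4: 10200+3180+8·10·6=13860; k=5: 14440+0+8·53·6=16984 → min 13520.
Optimal order: (A_1 (((A_2 A_3) A_4) (A_5 A_6))) with cost 13520.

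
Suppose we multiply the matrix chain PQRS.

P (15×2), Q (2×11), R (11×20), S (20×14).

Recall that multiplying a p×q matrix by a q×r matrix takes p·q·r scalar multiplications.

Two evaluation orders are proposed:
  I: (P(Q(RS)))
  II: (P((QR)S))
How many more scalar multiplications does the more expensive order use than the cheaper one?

Order I = (P(Q(RS))): (RS): 11×20 by 20×14 → 11×14, cost 11·20·14 = 3080; (Q(RS)): 2×11 by 11×14 → 2×14, cost 2·11·14 = 308; cumulative 3388; (P(Q(RS))): 15×2 by 2×14 → 15×14, cost 15·2·14 = 420; cumulative 3808. Total 3808.
Order II = (P((QR)S)): (QR): 2×11 by 11×20 → 2×20, cost 2·11·20 = 440; ((QR)S): 2×20 by 20×14 → 2×14, cost 2·20·14 = 560; cumulative 1000; (P((QR)S)): 15×2 by 2×14 → 15×14, cost 15·2·14 = 420; cumulative 1420. Total 1420.
Difference: |3808 − 1420| = 2388.

2388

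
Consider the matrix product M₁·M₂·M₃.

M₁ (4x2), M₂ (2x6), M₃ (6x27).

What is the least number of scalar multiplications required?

540

Order (M₁·(M₂·M₃)): (M₂·M₃): 2×6 by 6×27 → 2×27, cost 2·6·27 = 324; (M₁·(M₂·M₃)): 4×2 by 2×27 → 4×27, cost 4·2·27 = 216; cumulative 540. Total 540.
Order ((M₁·M₂)·M₃): (M₁·M₂): 4×2 by 2×6 → 4×6, cost 4·2·6 = 48; ((M₁·M₂)·M₃): 4×6 by 6×27 → 4×27, cost 4·6·27 = 648; cumulative 696. Total 696.
Minimum: 540.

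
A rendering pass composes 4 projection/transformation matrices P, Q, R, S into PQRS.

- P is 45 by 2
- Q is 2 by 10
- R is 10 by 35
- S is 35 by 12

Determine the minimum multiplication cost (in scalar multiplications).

2620

Adjacent pairs: PQ = 45·2·10 = 900; QR = 2·10·35 = 700; RS = 10·35·12 = 4200.
Length 3: P..R: k=1: 0+700+45·2·35=3850; k=2: 900+0+45·10·35=16650 → min 3850 | Q..S: k=2: 0+4200+2·10·12=4440; k=3: 700+0+2·35·12=1540 → min 1540.
Length 4: P..S: k=1: 0+1540+45·2·12=2620; k=2: 900+4200+45·10·12=10500; k=3: 3850+0+45·35·12=22750 → min 2620.
Optimal order: (P((QR)S)) with cost 2620.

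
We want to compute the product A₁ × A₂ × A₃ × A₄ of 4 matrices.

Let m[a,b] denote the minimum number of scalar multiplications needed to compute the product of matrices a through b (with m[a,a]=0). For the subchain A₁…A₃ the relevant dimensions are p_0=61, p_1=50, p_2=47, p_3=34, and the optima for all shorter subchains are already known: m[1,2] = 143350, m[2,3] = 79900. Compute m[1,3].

m[1,3] = min over k∈[1,2] of m[1,k]+m[k+1,3]+p_{0}·p_k·p_{3}.
k=1: 0 + 79900 + 61·50·34 = 183600; k=2: 143350 + 0 + 61·47·34 = 240828.
Minimum: 183600 at k=1.

183600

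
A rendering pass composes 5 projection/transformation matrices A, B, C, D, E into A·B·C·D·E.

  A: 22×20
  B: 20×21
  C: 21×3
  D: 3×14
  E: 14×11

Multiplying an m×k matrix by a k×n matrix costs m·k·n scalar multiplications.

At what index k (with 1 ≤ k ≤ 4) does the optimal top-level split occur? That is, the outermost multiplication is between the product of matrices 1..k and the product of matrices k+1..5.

3

Adjacent pairs: AB = 22·20·21 = 9240; BC = 20·21·3 = 1260; CD = 21·3·14 = 882; DE = 3·14·11 = 462.
Length 3: A..C: k=1: 0+1260+22·20·3=2580; k=2: 9240+0+22·21·3=10626 → min 2580 | B..D: k=2: 0+882+20·21·14=6762; k=3: 1260+0+20·3·14=2100 → min 2100 | C..E: k=3: 0+462+21·3·11=1155; k=4: 882+0+21·14·11=4116 → min 1155.
Length 4: A..D: k=1: 0+2100+22·20·14=8260; k=2: 9240+882+22·21·14=16590; k=3: 2580+0+22·3·14=3504 → min 3504 | B..E: k=2: 0+1155+20·21·11=5775; k=3: 1260+462+20·3·11=2382; k=4: 2100+0+20·14·11=5180 → min 2382.
Top-level splits: k=1: (A..A)·(B..E) → 0+2382+22·20·11 = 7222; k=2: (A..B)·(C..E) → 9240+1155+22·21·11 = 15477; k=3: (A..C)·(D..E) → 2580+462+22·3·11 = 3768; k=4: (A..D)·(E..E) → 3504+0+22·14·11 = 6892.
Best split is after C, i.e. k = 3.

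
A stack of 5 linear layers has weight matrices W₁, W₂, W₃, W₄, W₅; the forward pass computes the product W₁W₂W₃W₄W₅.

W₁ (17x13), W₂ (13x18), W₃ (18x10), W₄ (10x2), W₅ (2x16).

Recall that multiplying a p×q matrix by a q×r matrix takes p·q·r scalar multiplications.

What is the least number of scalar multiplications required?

1814

Adjacent pairs: W₁W₂ = 17·13·18 = 3978; W₂W₃ = 13·18·10 = 2340; W₃W₄ = 18·10·2 = 360; W₄W₅ = 10·2·16 = 320.
Length 3: W₁..W₃: k=1: 0+2340+17·13·10=4550; k=2: 3978+0+17·18·10=7038 → min 4550 | W₂..W₄: k=2: 0+360+13·18·2=828; k=3: 2340+0+13·10·2=2600 → min 828 | W₃..W₅: k=3: 0+320+18·10·16=3200; k=4: 360+0+18·2·16=936 → min 936.
Length 4: W₁..W₄: k=1: 0+828+17·13·2=1270; k=2: 3978+360+17·18·2=4950; k=3: 4550+0+17·10·2=4890 → min 1270 | W₂..W₅: k=2: 0+936+13·18·16=4680; k=3: 2340+320+13·10·16=4740; k=4: 828+0+13·2·16=1244 → min 1244.
Length 5: W₁..W₅: k=1: 0+1244+17·13·16=4780; k=2: 3978+936+17·18·16=9810; k=3: 4550+320+17·10·16=7590; k=4: 1270+0+17·2·16=1814 → min 1814.
Optimal order: ((W₁(W₂(W₃W₄)))W₅) with cost 1814.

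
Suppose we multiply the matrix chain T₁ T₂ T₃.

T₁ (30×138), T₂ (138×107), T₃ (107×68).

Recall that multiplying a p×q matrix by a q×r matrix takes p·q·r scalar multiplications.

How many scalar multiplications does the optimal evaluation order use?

661260

Order (T₁ (T₂ T₃)): (T₂ T₃): 138×107 by 107×68 → 138×68, cost 138·107·68 = 1004088; (T₁ (T₂ T₃)): 30×138 by 138×68 → 30×68, cost 30·138·68 = 281520; cumulative 1285608. Total 1285608.
Order ((T₁ T₂) T₃): (T₁ T₂): 30×138 by 138×107 → 30×107, cost 30·138·107 = 442980; ((T₁ T₂) T₃): 30×107 by 107×68 → 30×68, cost 30·107·68 = 218280; cumulative 661260. Total 661260.
Minimum: 661260.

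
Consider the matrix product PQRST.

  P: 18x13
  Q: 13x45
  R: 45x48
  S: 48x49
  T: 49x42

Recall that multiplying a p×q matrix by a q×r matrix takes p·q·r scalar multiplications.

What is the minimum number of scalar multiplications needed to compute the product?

Adjacent pairs: PQ = 18·13·45 = 10530; QR = 13·45·48 = 28080; RS = 45·48·49 = 105840; ST = 48·49·42 = 98784.
Length 3: P..R: k=1: 0+28080+18·13·48=39312; k=2: 10530+0+18·45·48=49410 → min 39312 | Q..S: k=2: 0+105840+13·45·49=134505; k=3: 28080+0+13·48·49=58656 → min 58656 | R..T: k=3: 0+98784+45·48·42=189504; k=4: 105840+0+45·49·42=198450 → min 189504.
Length 4: P..S: k=1: 0+58656+18·13·49=70122; k=2: 10530+105840+18·45·49=156060; k=3: 39312+0+18·48·49=81648 → min 70122 | Q..T: k=2: 0+189504+13·45·42=214074; k=3: 28080+98784+13·48·42=153072; k=4: 58656+0+13·49·42=85410 → min 85410.
Length 5: P..T: k=1: 0+85410+18·13·42=95238; k=2: 10530+189504+18·45·42=234054; k=3: 39312+98784+18·48·42=174384; k=4: 70122+0+18·49·42=107166 → min 95238.
Optimal order: (P(((QR)S)T)) with cost 95238.

95238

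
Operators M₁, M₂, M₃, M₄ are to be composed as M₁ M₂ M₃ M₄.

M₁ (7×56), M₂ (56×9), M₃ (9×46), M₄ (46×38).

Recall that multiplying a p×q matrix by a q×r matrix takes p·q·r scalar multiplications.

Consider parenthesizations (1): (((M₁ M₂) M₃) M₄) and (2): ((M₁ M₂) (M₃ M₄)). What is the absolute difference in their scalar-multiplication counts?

Order (1) = (((M₁ M₂) M₃) M₄): (M₁ M₂): 7×56 by 56×9 → 7×9, cost 7·56·9 = 3528; ((M₁ M₂) M₃): 7×9 by 9×46 → 7×46, cost 7·9·46 = 2898; cumulative 6426; (((M₁ M₂) M₃) M₄): 7×46 by 46×38 → 7×38, cost 7·46·38 = 12236; cumulative 18662. Total 18662.
Order (2) = ((M₁ M₂) (M₃ M₄)): (M₁ M₂): 7×56 by 56×9 → 7×9, cost 7·56·9 = 3528; (M₃ M₄): 9×46 by 46×38 → 9×38, cost 9·46·38 = 15732; ((M₁ M₂) (M₃ M₄)): 7×9 by 9×38 → 7×38, cost 7·9·38 = 2394; cumulative 21654. Total 21654.
Difference: |18662 − 21654| = 2992.

2992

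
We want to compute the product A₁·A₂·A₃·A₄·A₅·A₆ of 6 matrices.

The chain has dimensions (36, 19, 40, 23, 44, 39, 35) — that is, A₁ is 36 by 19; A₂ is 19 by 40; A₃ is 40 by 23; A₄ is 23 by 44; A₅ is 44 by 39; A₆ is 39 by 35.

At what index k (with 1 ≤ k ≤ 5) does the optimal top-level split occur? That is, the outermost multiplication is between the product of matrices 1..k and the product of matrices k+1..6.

1

Adjacent pairs: A₁A₂ = 36·19·40 = 27360; A₂A₃ = 19·40·23 = 17480; A₃A₄ = 40·23·44 = 40480; A₄A₅ = 23·44·39 = 39468; A₅A₆ = 44·39·35 = 60060.
Length 3: A₁..A₃: k=1: 0+17480+36·19·23=33212; k=2: 27360+0+36·40·23=60480 → min 33212 | A₂..A₄: k=2: 0+40480+19·40·44=73920; k=3: 17480+0+19·23·44=36708 → min 36708 | A₃..A₅: k=3: 0+39468+40·23·39=75348; k=4: 40480+0+40·44·39=109120 → min 75348 | A₄..A₆: k=4: 0+60060+23·44·35=95480; k=5: 39468+0+23·39·35=70863 → min 70863.
Length 4: A₁..A₄: k=1: 0+36708+36·19·44=66804; k=2: 27360+40480+36·40·44=131200; k=3: 33212+0+36·23·44=69644 → min 66804 | A₂..A₅: k=2: 0+75348+19·40·39=104988; k=3: 17480+39468+19·23·39=73991; k=4: 36708+0+19·44·39=69312 → min 69312 | A₃..A₆: k=3: 0+70863+40·23·35=103063; k=4: 40480+60060+40·44·35=162140; k=5: 75348+0+40·39·35=129948 → min 103063.
Length 5: A₁..A₅: k=1: 0+69312+36·19·39=95988; k=2: 27360+75348+36·40·39=158868; k=3: 33212+39468+36·23·39=104972; k=4: 66804+0+36·44·39=128580 → min 95988 | A₂..A₆: k=2: 0+103063+19·40·35=129663; k=3: 17480+70863+19·23·35=103638; k=4: 36708+60060+19·44·35=126028; k=5: 69312+0+19·39·35=95247 → min 95247.
Top-level splits: k=1: (A₁..A₁)·(A₂..A₆) → 0+95247+36·19·35 = 119187; k=2: (A₁..A₂)·(A₃..A₆) → 27360+103063+36·40·35 = 180823; k=3: (A₁..A₃)·(A₄..A₆) → 33212+70863+36·23·35 = 133055; k=4: (A₁..A₄)·(A₅..A₆) → 66804+60060+36·44·35 = 182304; k=5: (A₁..A₅)·(A₆..A₆) → 95988+0+36·39·35 = 145128.
Best split is after A₁, i.e. k = 1.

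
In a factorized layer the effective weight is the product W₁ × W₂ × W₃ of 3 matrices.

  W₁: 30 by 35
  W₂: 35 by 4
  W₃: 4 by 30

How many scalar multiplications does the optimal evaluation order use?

7800

Order (W₁ × (W₂ × W₃)): (W₂ × W₃): 35×4 by 4×30 → 35×30, cost 35·4·30 = 4200; (W₁ × (W₂ × W₃)): 30×35 by 35×30 → 30×30, cost 30·35·30 = 31500; cumulative 35700. Total 35700.
Order ((W₁ × W₂) × W₃): (W₁ × W₂): 30×35 by 35×4 → 30×4, cost 30·35·4 = 4200; ((W₁ × W₂) × W₃): 30×4 by 4×30 → 30×30, cost 30·4·30 = 3600; cumulative 7800. Total 7800.
Minimum: 7800.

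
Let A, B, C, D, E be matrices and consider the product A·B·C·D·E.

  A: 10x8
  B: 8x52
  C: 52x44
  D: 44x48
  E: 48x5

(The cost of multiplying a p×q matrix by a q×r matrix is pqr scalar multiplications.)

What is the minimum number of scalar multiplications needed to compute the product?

24480

Adjacent pairs: AB = 10·8·52 = 4160; BC = 8·52·44 = 18304; CD = 52·44·48 = 109824; DE = 44·48·5 = 10560.
Length 3: A..C: k=1: 0+18304+10·8·44=21824; k=2: 4160+0+10·52·44=27040 → min 21824 | B..D: k=2: 0+109824+8·52·48=129792; k=3: 18304+0+8·44·48=35200 → min 35200 | C..E: k=3: 0+10560+52·44·5=22000; k=4: 109824+0+52·48·5=122304 → min 22000.
Length 4: A..D: k=1: 0+35200+10·8·48=39040; k=2: 4160+109824+10·52·48=138944; k=3: 21824+0+10·44·48=42944 → min 39040 | B..E: k=2: 0+22000+8·52·5=24080; k=3: 18304+10560+8·44·5=30624; k=4: 35200+0+8·48·5=37120 → min 24080.
Length 5: A..E: k=1: 0+24080+10·8·5=24480; k=2: 4160+22000+10·52·5=28760; k=3: 21824+10560+10·44·5=34584; k=4: 39040+0+10·48·5=41440 → min 24480.
Optimal order: (A·(B·(C·(D·E)))) with cost 24480.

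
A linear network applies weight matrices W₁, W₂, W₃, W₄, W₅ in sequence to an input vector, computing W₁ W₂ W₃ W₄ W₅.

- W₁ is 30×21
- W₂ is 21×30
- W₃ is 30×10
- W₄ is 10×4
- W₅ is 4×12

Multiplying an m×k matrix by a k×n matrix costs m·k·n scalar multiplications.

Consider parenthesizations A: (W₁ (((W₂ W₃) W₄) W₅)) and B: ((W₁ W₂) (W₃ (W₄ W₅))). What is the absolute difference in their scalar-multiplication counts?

18072

Order A = (W₁ (((W₂ W₃) W₄) W₅)): (W₂ W₃): 21×30 by 30×10 → 21×10, cost 21·30·10 = 6300; ((W₂ W₃) W₄): 21×10 by 10×4 → 21×4, cost 21·10·4 = 840; cumulative 7140; (((W₂ W₃) W₄) W₅): 21×4 by 4×12 → 21×12, cost 21·4·12 = 1008; cumulative 8148; (W₁ (((W₂ W₃) W₄) W₅)): 30×21 by 21×12 → 30×12, cost 30·21·12 = 7560; cumulative 15708. Total 15708.
Order B = ((W₁ W₂) (W₃ (W₄ W₅))): (W₁ W₂): 30×21 by 21×30 → 30×30, cost 30·21·30 = 18900; (W₄ W₅): 10×4 by 4×12 → 10×12, cost 10·4·12 = 480; (W₃ (W₄ W₅)): 30×10 by 10×12 → 30×12, cost 30·10·12 = 3600; cumulative 4080; ((W₁ W₂) (W₃ (W₄ W₅))): 30×30 by 30×12 → 30×12, cost 30·30·12 = 10800; cumulative 33780. Total 33780.
Difference: |15708 − 33780| = 18072.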